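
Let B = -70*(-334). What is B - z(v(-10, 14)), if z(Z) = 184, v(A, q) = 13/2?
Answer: 23196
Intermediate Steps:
v(A, q) = 13/2 (v(A, q) = 13*(½) = 13/2)
B = 23380
B - z(v(-10, 14)) = 23380 - 1*184 = 23380 - 184 = 23196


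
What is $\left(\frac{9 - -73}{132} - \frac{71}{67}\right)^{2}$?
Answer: $\frac{3759721}{19554084} \approx 0.19227$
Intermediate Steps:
$\left(\frac{9 - -73}{132} - \frac{71}{67}\right)^{2} = \left(\left(9 + 73\right) \frac{1}{132} - \frac{71}{67}\right)^{2} = \left(82 \cdot \frac{1}{132} - \frac{71}{67}\right)^{2} = \left(\frac{41}{66} - \frac{71}{67}\right)^{2} = \left(- \frac{1939}{4422}\right)^{2} = \frac{3759721}{19554084}$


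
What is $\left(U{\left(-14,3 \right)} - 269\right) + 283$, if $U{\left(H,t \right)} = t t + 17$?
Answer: $40$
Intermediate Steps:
$U{\left(H,t \right)} = 17 + t^{2}$ ($U{\left(H,t \right)} = t^{2} + 17 = 17 + t^{2}$)
$\left(U{\left(-14,3 \right)} - 269\right) + 283 = \left(\left(17 + 3^{2}\right) - 269\right) + 283 = \left(\left(17 + 9\right) - 269\right) + 283 = \left(26 - 269\right) + 283 = -243 + 283 = 40$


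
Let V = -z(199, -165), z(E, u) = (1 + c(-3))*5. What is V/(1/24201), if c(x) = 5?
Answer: -726030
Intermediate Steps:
z(E, u) = 30 (z(E, u) = (1 + 5)*5 = 6*5 = 30)
V = -30 (V = -1*30 = -30)
V/(1/24201) = -30/(1/24201) = -30/1/24201 = -30*24201 = -726030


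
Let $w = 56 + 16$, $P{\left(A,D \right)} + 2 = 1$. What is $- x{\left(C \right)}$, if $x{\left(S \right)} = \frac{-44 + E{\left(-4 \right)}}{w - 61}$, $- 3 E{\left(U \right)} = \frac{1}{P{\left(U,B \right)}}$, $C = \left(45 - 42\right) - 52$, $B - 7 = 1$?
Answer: $\frac{131}{33} \approx 3.9697$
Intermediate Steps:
$B = 8$ ($B = 7 + 1 = 8$)
$P{\left(A,D \right)} = -1$ ($P{\left(A,D \right)} = -2 + 1 = -1$)
$C = -49$ ($C = 3 - 52 = -49$)
$E{\left(U \right)} = \frac{1}{3}$ ($E{\left(U \right)} = - \frac{1}{3 \left(-1\right)} = \left(- \frac{1}{3}\right) \left(-1\right) = \frac{1}{3}$)
$w = 72$
$x{\left(S \right)} = - \frac{131}{33}$ ($x{\left(S \right)} = \frac{-44 + \frac{1}{3}}{72 - 61} = - \frac{131}{3 \cdot 11} = \left(- \frac{131}{3}\right) \frac{1}{11} = - \frac{131}{33}$)
$- x{\left(C \right)} = \left(-1\right) \left(- \frac{131}{33}\right) = \frac{131}{33}$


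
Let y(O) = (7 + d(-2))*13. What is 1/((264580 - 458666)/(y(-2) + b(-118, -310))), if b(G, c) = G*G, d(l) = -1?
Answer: -7001/97043 ≈ -0.072143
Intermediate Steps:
b(G, c) = G**2
y(O) = 78 (y(O) = (7 - 1)*13 = 6*13 = 78)
1/((264580 - 458666)/(y(-2) + b(-118, -310))) = 1/((264580 - 458666)/(78 + (-118)**2)) = 1/(-194086/(78 + 13924)) = 1/(-194086/14002) = 1/(-194086*1/14002) = 1/(-97043/7001) = -7001/97043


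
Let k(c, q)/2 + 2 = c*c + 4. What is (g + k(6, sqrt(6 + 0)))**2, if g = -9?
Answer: 4489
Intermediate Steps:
k(c, q) = 4 + 2*c**2 (k(c, q) = -4 + 2*(c*c + 4) = -4 + 2*(c**2 + 4) = -4 + 2*(4 + c**2) = -4 + (8 + 2*c**2) = 4 + 2*c**2)
(g + k(6, sqrt(6 + 0)))**2 = (-9 + (4 + 2*6**2))**2 = (-9 + (4 + 2*36))**2 = (-9 + (4 + 72))**2 = (-9 + 76)**2 = 67**2 = 4489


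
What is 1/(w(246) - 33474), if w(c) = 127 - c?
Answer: -1/33593 ≈ -2.9768e-5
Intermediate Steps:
1/(w(246) - 33474) = 1/((127 - 1*246) - 33474) = 1/((127 - 246) - 33474) = 1/(-119 - 33474) = 1/(-33593) = -1/33593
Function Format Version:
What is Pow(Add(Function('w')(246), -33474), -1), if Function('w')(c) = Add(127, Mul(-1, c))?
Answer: Rational(-1, 33593) ≈ -2.9768e-5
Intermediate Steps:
Pow(Add(Function('w')(246), -33474), -1) = Pow(Add(Add(127, Mul(-1, 246)), -33474), -1) = Pow(Add(Add(127, -246), -33474), -1) = Pow(Add(-119, -33474), -1) = Pow(-33593, -1) = Rational(-1, 33593)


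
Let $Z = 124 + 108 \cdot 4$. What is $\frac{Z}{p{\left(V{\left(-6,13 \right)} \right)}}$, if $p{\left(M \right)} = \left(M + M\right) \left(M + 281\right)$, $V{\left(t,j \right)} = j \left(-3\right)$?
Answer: $- \frac{139}{4719} \approx -0.029455$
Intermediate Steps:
$V{\left(t,j \right)} = - 3 j$
$p{\left(M \right)} = 2 M \left(281 + M\right)$
$Z = 556$ ($Z = 124 + 432 = 556$)
$\frac{Z}{p{\left(V{\left(-6,13 \right)} \right)}} = \frac{556}{2 \left(\left(-3\right) 13\right) \left(281 - 39\right)} = \frac{556}{2 \left(-39\right) \left(281 - 39\right)} = \frac{556}{2 \left(-39\right) 242} = \frac{556}{-18876} = 556 \left(- \frac{1}{18876}\right) = - \frac{139}{4719}$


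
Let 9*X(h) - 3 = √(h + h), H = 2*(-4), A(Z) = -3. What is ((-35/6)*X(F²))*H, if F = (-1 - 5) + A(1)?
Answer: 140/9 + 140*√2/3 ≈ 81.552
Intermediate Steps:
F = -9 (F = (-1 - 5) - 3 = -6 - 3 = -9)
H = -8
X(h) = ⅓ + √2*√h/9 (X(h) = ⅓ + √(h + h)/9 = ⅓ + √(2*h)/9 = ⅓ + (√2*√h)/9 = ⅓ + √2*√h/9)
((-35/6)*X(F²))*H = ((-35/6)*(⅓ + √2*√((-9)²)/9))*(-8) = ((-35*⅙)*(⅓ + √2*√81/9))*(-8) = -35*(⅓ + (⅑)*√2*9)/6*(-8) = -35*(⅓ + √2)/6*(-8) = (-35/18 - 35*√2/6)*(-8) = 140/9 + 140*√2/3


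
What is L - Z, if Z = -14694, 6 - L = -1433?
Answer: 16133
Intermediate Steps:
L = 1439 (L = 6 - 1*(-1433) = 6 + 1433 = 1439)
L - Z = 1439 - 1*(-14694) = 1439 + 14694 = 16133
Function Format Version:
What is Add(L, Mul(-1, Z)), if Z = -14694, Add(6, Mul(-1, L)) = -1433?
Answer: 16133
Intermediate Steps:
L = 1439 (L = Add(6, Mul(-1, -1433)) = Add(6, 1433) = 1439)
Add(L, Mul(-1, Z)) = Add(1439, Mul(-1, -14694)) = Add(1439, 14694) = 16133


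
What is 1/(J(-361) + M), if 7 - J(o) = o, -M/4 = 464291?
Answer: -1/1856796 ≈ -5.3856e-7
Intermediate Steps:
M = -1857164 (M = -4*464291 = -1857164)
J(o) = 7 - o
1/(J(-361) + M) = 1/((7 - 1*(-361)) - 1857164) = 1/((7 + 361) - 1857164) = 1/(368 - 1857164) = 1/(-1856796) = -1/1856796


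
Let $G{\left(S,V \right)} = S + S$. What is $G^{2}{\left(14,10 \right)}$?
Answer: $784$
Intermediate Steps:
$G{\left(S,V \right)} = 2 S$
$G^{2}{\left(14,10 \right)} = \left(2 \cdot 14\right)^{2} = 28^{2} = 784$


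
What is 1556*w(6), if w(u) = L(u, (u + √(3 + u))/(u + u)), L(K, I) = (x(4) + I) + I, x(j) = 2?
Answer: 5446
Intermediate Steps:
L(K, I) = 2 + 2*I (L(K, I) = (2 + I) + I = 2 + 2*I)
w(u) = 2 + (u + √(3 + u))/u (w(u) = 2 + 2*((u + √(3 + u))/(u + u)) = 2 + 2*((u + √(3 + u))/((2*u))) = 2 + 2*((u + √(3 + u))*(1/(2*u))) = 2 + 2*((u + √(3 + u))/(2*u)) = 2 + (u + √(3 + u))/u)
1556*w(6) = 1556*(3 + √(3 + 6)/6) = 1556*(3 + √9/6) = 1556*(3 + (⅙)*3) = 1556*(3 + ½) = 1556*(7/2) = 5446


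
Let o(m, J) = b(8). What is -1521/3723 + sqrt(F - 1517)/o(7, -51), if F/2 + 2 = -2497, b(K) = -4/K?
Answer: -507/1241 - 2*I*sqrt(6515) ≈ -0.40854 - 161.43*I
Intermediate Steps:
F = -4998 (F = -4 + 2*(-2497) = -4 - 4994 = -4998)
o(m, J) = -1/2 (o(m, J) = -4/8 = -4*1/8 = -1/2)
-1521/3723 + sqrt(F - 1517)/o(7, -51) = -1521/3723 + sqrt(-4998 - 1517)/(-1/2) = -1521*1/3723 + sqrt(-6515)*(-2) = -507/1241 + (I*sqrt(6515))*(-2) = -507/1241 - 2*I*sqrt(6515)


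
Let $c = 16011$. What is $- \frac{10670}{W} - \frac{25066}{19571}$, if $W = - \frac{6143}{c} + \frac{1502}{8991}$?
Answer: $\frac{1113342620483332}{22603193743} \approx 49256.0$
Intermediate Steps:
$W = - \frac{1154933}{5331663}$ ($W = - \frac{6143}{16011} + \frac{1502}{8991} = - \frac{1154933}{5331663} \approx -0.21662$)
$- \frac{10670}{W} - \frac{25066}{19571} = - \frac{10670}{- \frac{1154933}{5331663}} - \frac{25066}{19571} = \left(-10670\right) \left(- \frac{5331663}{1154933}\right) - \frac{25066}{19571} = \frac{56888844210}{1154933} - \frac{25066}{19571} = \frac{1113342620483332}{22603193743}$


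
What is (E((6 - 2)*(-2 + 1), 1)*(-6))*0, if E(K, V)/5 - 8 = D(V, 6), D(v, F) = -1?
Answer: 0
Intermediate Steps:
E(K, V) = 35 (E(K, V) = 40 + 5*(-1) = 40 - 5 = 35)
(E((6 - 2)*(-2 + 1), 1)*(-6))*0 = (35*(-6))*0 = -210*0 = 0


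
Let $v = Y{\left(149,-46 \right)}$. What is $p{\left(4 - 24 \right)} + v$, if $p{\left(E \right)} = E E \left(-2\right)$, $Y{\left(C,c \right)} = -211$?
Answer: $-1011$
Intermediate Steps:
$v = -211$
$p{\left(E \right)} = - 2 E^{2}$ ($p{\left(E \right)} = E^{2} \left(-2\right) = - 2 E^{2}$)
$p{\left(4 - 24 \right)} + v = - 2 \left(4 - 24\right)^{2} - 211 = - 2 \left(-20\right)^{2} - 211 = \left(-2\right) 400 - 211 = -800 - 211 = -1011$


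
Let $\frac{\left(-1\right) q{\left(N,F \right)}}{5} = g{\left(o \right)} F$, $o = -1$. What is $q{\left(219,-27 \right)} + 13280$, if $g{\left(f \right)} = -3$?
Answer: $12875$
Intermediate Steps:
$q{\left(N,F \right)} = 15 F$ ($q{\left(N,F \right)} = - 5 \left(- 3 F\right) = 15 F$)
$q{\left(219,-27 \right)} + 13280 = 15 \left(-27\right) + 13280 = -405 + 13280 = 12875$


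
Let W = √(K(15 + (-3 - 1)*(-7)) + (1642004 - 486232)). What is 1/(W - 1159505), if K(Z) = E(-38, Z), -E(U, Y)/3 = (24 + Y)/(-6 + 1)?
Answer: -5797525/6722253446064 - √28895305/6722253446064 ≈ -8.6324e-7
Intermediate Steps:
E(U, Y) = 72/5 + 3*Y/5 (E(U, Y) = -3*(24 + Y)/(-6 + 1) = -3*(24 + Y)/(-5) = -3*(24 + Y)*(-1)/5 = -3*(-24/5 - Y/5) = 72/5 + 3*Y/5)
K(Z) = 72/5 + 3*Z/5
W = √28895305/5 (W = √((72/5 + 3*(15 + (-3 - 1)*(-7))/5) + (1642004 - 486232)) = √((72/5 + 3*(15 - 4*(-7))/5) + 1155772) = √((72/5 + 3*(15 + 28)/5) + 1155772) = √((72/5 + (⅗)*43) + 1155772) = √((72/5 + 129/5) + 1155772) = √(201/5 + 1155772) = √(5779061/5) = √28895305/5 ≈ 1075.1)
1/(W - 1159505) = 1/(√28895305/5 - 1159505) = 1/(-1159505 + √28895305/5)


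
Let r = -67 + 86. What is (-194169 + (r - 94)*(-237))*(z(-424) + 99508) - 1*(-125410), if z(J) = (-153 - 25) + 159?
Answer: -17549137256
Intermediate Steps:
r = 19
z(J) = -19 (z(J) = -178 + 159 = -19)
(-194169 + (r - 94)*(-237))*(z(-424) + 99508) - 1*(-125410) = (-194169 + (19 - 94)*(-237))*(-19 + 99508) - 1*(-125410) = (-194169 - 75*(-237))*99489 + 125410 = (-194169 + 17775)*99489 + 125410 = -176394*99489 + 125410 = -17549262666 + 125410 = -17549137256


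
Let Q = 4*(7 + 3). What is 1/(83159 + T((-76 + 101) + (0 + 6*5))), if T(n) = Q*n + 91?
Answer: 1/85450 ≈ 1.1703e-5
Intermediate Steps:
Q = 40 (Q = 4*10 = 40)
T(n) = 91 + 40*n (T(n) = 40*n + 91 = 91 + 40*n)
1/(83159 + T((-76 + 101) + (0 + 6*5))) = 1/(83159 + (91 + 40*((-76 + 101) + (0 + 6*5)))) = 1/(83159 + (91 + 40*(25 + (0 + 30)))) = 1/(83159 + (91 + 40*(25 + 30))) = 1/(83159 + (91 + 40*55)) = 1/(83159 + (91 + 2200)) = 1/(83159 + 2291) = 1/85450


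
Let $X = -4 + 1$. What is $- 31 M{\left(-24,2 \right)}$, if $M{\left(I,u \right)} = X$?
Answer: $93$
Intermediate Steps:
$X = -3$
$M{\left(I,u \right)} = -3$
$- 31 M{\left(-24,2 \right)} = \left(-31\right) \left(-3\right) = 93$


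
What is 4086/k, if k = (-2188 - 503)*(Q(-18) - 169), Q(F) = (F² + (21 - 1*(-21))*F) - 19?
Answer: 227/92690 ≈ 0.0024490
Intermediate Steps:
Q(F) = -19 + F² + 42*F (Q(F) = (F² + (21 + 21)*F) - 19 = (F² + 42*F) - 19 = -19 + F² + 42*F)
k = 1668420 (k = (-2188 - 503)*((-19 + (-18)² + 42*(-18)) - 169) = -2691*((-19 + 324 - 756) - 169) = -2691*(-451 - 169) = -2691*(-620) = 1668420)
4086/k = 4086/1668420 = 4086*(1/1668420) = 227/92690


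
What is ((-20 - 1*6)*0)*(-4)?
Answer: 0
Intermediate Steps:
((-20 - 1*6)*0)*(-4) = ((-20 - 6)*0)*(-4) = -26*0*(-4) = 0*(-4) = 0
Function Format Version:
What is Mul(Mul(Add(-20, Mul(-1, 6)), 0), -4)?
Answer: 0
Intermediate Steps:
Mul(Mul(Add(-20, Mul(-1, 6)), 0), -4) = Mul(Mul(Add(-20, -6), 0), -4) = Mul(Mul(-26, 0), -4) = Mul(0, -4) = 0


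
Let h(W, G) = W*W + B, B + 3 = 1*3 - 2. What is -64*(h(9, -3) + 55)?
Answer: -8576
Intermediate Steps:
B = -2 (B = -3 + (1*3 - 2) = -3 + (3 - 2) = -3 + 1 = -2)
h(W, G) = -2 + W**2 (h(W, G) = W*W - 2 = W**2 - 2 = -2 + W**2)
-64*(h(9, -3) + 55) = -64*((-2 + 9**2) + 55) = -64*((-2 + 81) + 55) = -64*(79 + 55) = -64*134 = -8576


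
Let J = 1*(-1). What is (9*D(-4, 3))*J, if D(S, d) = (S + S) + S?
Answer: 108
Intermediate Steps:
J = -1
D(S, d) = 3*S (D(S, d) = 2*S + S = 3*S)
(9*D(-4, 3))*J = (9*(3*(-4)))*(-1) = (9*(-12))*(-1) = -108*(-1) = 108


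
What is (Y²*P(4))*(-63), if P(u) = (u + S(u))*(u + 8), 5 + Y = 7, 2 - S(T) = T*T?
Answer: 30240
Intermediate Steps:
S(T) = 2 - T² (S(T) = 2 - T*T = 2 - T²)
Y = 2 (Y = -5 + 7 = 2)
P(u) = (8 + u)*(2 + u - u²) (P(u) = (u + (2 - u²))*(u + 8) = (2 + u - u²)*(8 + u) = (8 + u)*(2 + u - u²))
(Y²*P(4))*(-63) = (2²*(16 - 1*4³ - 7*4² + 10*4))*(-63) = (4*(16 - 1*64 - 7*16 + 40))*(-63) = (4*(16 - 64 - 112 + 40))*(-63) = (4*(-120))*(-63) = -480*(-63) = 30240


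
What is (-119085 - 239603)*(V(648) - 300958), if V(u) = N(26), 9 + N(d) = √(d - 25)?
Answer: 107952892608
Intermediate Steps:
N(d) = -9 + √(-25 + d) (N(d) = -9 + √(d - 25) = -9 + √(-25 + d))
V(u) = -8 (V(u) = -9 + √(-25 + 26) = -9 + √1 = -9 + 1 = -8)
(-119085 - 239603)*(V(648) - 300958) = (-119085 - 239603)*(-8 - 300958) = -358688*(-300966) = 107952892608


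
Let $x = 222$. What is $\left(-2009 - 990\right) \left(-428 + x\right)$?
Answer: $617794$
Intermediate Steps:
$\left(-2009 - 990\right) \left(-428 + x\right) = \left(-2009 - 990\right) \left(-428 + 222\right) = \left(-2999\right) \left(-206\right) = 617794$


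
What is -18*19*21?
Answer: -7182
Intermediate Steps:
-18*19*21 = -342*21 = -7182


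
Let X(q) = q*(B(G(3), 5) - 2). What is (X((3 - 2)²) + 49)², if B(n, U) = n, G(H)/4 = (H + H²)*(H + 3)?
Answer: 112225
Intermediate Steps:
G(H) = 4*(3 + H)*(H + H²) (G(H) = 4*((H + H²)*(H + 3)) = 4*((H + H²)*(3 + H)) = 4*((3 + H)*(H + H²)) = 4*(3 + H)*(H + H²))
X(q) = 286*q (X(q) = q*(4*3*(3 + 3² + 4*3) - 2) = q*(4*3*(3 + 9 + 12) - 2) = q*(4*3*24 - 2) = q*(288 - 2) = q*286 = 286*q)
(X((3 - 2)²) + 49)² = (286*(3 - 2)² + 49)² = (286*1² + 49)² = (286*1 + 49)² = (286 + 49)² = 335² = 112225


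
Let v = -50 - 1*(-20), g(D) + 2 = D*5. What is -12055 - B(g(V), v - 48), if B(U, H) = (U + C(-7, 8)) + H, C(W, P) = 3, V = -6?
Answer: -11948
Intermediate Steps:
g(D) = -2 + 5*D (g(D) = -2 + D*5 = -2 + 5*D)
v = -30 (v = -50 + 20 = -30)
B(U, H) = 3 + H + U (B(U, H) = (U + 3) + H = (3 + U) + H = 3 + H + U)
-12055 - B(g(V), v - 48) = -12055 - (3 + (-30 - 48) + (-2 + 5*(-6))) = -12055 - (3 - 78 + (-2 - 30)) = -12055 - (3 - 78 - 32) = -12055 - 1*(-107) = -12055 + 107 = -11948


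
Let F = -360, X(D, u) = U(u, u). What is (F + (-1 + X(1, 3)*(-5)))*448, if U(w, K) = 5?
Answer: -172928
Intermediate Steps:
X(D, u) = 5
(F + (-1 + X(1, 3)*(-5)))*448 = (-360 + (-1 + 5*(-5)))*448 = (-360 + (-1 - 25))*448 = (-360 - 26)*448 = -386*448 = -172928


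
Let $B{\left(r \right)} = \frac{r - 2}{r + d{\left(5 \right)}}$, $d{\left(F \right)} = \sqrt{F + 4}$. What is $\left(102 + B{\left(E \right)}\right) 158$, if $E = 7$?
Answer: $16195$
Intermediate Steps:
$d{\left(F \right)} = \sqrt{4 + F}$
$B{\left(r \right)} = \frac{-2 + r}{3 + r}$ ($B{\left(r \right)} = \frac{r - 2}{r + \sqrt{4 + 5}} = \frac{-2 + r}{r + \sqrt{9}} = \frac{-2 + r}{r + 3} = \frac{-2 + r}{3 + r}$)
$\left(102 + B{\left(E \right)}\right) 158 = \left(102 + \frac{-2 + 7}{3 + 7}\right) 158 = \left(102 + \frac{1}{10} \cdot 5\right) 158 = \left(102 + \frac{1}{2}\right) 158 = \frac{205}{2} \cdot 158 = 16195$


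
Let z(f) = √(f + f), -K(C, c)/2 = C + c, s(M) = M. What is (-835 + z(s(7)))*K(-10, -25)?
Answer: -58450 + 70*√14 ≈ -58188.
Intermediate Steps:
K(C, c) = -2*C - 2*c (K(C, c) = -2*(C + c) = -2*C - 2*c)
z(f) = √2*√f (z(f) = √(2*f) = √2*√f)
(-835 + z(s(7)))*K(-10, -25) = (-835 + √2*√7)*(-2*(-10) - 2*(-25)) = (-835 + √14)*(20 + 50) = (-835 + √14)*70 = -58450 + 70*√14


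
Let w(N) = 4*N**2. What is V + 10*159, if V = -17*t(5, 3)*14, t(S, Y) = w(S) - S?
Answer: -21020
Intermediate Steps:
t(S, Y) = -S + 4*S**2 (t(S, Y) = 4*S**2 - S = -S + 4*S**2)
V = -22610 (V = -85*(-1 + 4*5)*14 = -85*(-1 + 20)*14 = -85*19*14 = -17*95*14 = -1615*14 = -22610)
V + 10*159 = -22610 + 10*159 = -22610 + 1590 = -21020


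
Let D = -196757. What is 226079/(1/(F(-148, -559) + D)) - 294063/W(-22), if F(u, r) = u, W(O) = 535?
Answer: -23816106033888/535 ≈ -4.4516e+10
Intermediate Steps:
226079/(1/(F(-148, -559) + D)) - 294063/W(-22) = 226079/(1/(-148 - 196757)) - 294063/535 = 226079/(1/(-196905)) - 294063*1/535 = 226079/(-1/196905) - 294063/535 = 226079*(-196905) - 294063/535 = -44516085495 - 294063/535 = -23816106033888/535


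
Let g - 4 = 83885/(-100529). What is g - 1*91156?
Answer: -482289647/5291 ≈ -91153.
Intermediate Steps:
g = 16749/5291 (g = 4 + 83885/(-100529) = 4 + 83885*(-1/100529) = 4 - 4415/5291 = 16749/5291 ≈ 3.1656)
g - 1*91156 = 16749/5291 - 1*91156 = 16749/5291 - 91156 = -482289647/5291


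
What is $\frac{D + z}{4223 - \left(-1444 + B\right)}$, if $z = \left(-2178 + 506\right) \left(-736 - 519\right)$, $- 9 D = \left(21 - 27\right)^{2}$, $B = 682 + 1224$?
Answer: $\frac{2098356}{3761} \approx 557.92$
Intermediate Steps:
$B = 1906$
$D = -4$ ($D = - \frac{\left(21 - 27\right)^{2}}{9} = - \frac{\left(-6\right)^{2}}{9} = \left(- \frac{1}{9}\right) 36 = -4$)
$z = 2098360$ ($z = \left(-1672\right) \left(-1255\right) = 2098360$)
$\frac{D + z}{4223 - \left(-1444 + B\right)} = \frac{-4 + 2098360}{4223 + \left(1444 - 1906\right)} = \frac{2098356}{4223 + \left(1444 - 1906\right)} = \frac{2098356}{4223 - 462} = \frac{2098356}{3761}$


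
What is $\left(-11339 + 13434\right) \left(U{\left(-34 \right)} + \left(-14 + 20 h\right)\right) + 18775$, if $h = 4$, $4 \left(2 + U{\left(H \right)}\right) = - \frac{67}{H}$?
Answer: $\frac{20928645}{136} \approx 1.5389 \cdot 10^{5}$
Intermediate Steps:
$U{\left(H \right)} = -2 - \frac{67}{4 H}$ ($U{\left(H \right)} = -2 + \frac{\left(-67\right) \frac{1}{H}}{4} = -2 - \frac{67}{4 H}$)
$\left(-11339 + 13434\right) \left(U{\left(-34 \right)} + \left(-14 + 20 h\right)\right) + 18775 = \left(-11339 + 13434\right) \left(\left(-2 - \frac{67}{4 \left(-34\right)}\right) + \left(-14 + 20 \cdot 4\right)\right) + 18775 = 2095 \left(\left(-2 - - \frac{67}{136}\right) + \left(-14 + 80\right)\right) + 18775 = 2095 \left(\left(-2 + \frac{67}{136}\right) + 66\right) + 18775 = 2095 \left(- \frac{205}{136} + 66\right) + 18775 = 2095 \cdot \frac{8771}{136} + 18775 = \frac{18375245}{136} + 18775 = \frac{20928645}{136}$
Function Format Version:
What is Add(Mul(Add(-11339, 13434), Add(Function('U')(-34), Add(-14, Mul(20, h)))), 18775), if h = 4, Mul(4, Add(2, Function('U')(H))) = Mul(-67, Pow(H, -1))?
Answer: Rational(20928645, 136) ≈ 1.5389e+5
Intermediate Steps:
Function('U')(H) = Add(-2, Mul(Rational(-67, 4), Pow(H, -1))) (Function('U')(H) = Add(-2, Mul(Rational(1, 4), Mul(-67, Pow(H, -1)))) = Add(-2, Mul(Rational(-67, 4), Pow(H, -1))))
Add(Mul(Add(-11339, 13434), Add(Function('U')(-34), Add(-14, Mul(20, h)))), 18775) = Add(Mul(Add(-11339, 13434), Add(Add(-2, Mul(Rational(-67, 4), Pow(-34, -1))), Add(-14, Mul(20, 4)))), 18775) = Add(Mul(2095, Add(Add(-2, Mul(Rational(-67, 4), Rational(-1, 34))), Add(-14, 80))), 18775) = Add(Mul(2095, Add(Add(-2, Rational(67, 136)), 66)), 18775) = Add(Mul(2095, Add(Rational(-205, 136), 66)), 18775) = Add(Mul(2095, Rational(8771, 136)), 18775) = Add(Rational(18375245, 136), 18775) = Rational(20928645, 136)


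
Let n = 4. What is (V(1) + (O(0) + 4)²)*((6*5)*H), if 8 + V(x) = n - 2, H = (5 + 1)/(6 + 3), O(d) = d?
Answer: 200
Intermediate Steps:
H = ⅔ (H = 6/9 = 6*(⅑) = ⅔ ≈ 0.66667)
V(x) = -6 (V(x) = -8 + (4 - 2) = -8 + 2 = -6)
(V(1) + (O(0) + 4)²)*((6*5)*H) = (-6 + (0 + 4)²)*((6*5)*(⅔)) = (-6 + 4²)*(30*(⅔)) = (-6 + 16)*20 = 10*20 = 200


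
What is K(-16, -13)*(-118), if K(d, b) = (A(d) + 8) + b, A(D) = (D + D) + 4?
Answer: 3894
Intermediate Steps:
A(D) = 4 + 2*D (A(D) = 2*D + 4 = 4 + 2*D)
K(d, b) = 12 + b + 2*d (K(d, b) = ((4 + 2*d) + 8) + b = (12 + 2*d) + b = 12 + b + 2*d)
K(-16, -13)*(-118) = (12 - 13 + 2*(-16))*(-118) = (12 - 13 - 32)*(-118) = -33*(-118) = 3894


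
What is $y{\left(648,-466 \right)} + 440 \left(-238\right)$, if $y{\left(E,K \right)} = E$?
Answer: $-104072$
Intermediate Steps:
$y{\left(648,-466 \right)} + 440 \left(-238\right) = 648 + 440 \left(-238\right) = 648 - 104720 = -104072$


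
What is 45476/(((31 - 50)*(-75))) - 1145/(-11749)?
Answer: 535929149/16742325 ≈ 32.010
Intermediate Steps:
45476/(((31 - 50)*(-75))) - 1145/(-11749) = 45476/((-19*(-75))) - 1145*(-1/11749) = 45476/1425 + 1145/11749 = 535929149/16742325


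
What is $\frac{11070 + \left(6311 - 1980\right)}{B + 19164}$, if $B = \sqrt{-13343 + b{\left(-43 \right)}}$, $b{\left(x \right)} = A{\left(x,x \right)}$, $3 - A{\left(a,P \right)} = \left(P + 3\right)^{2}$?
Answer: $\frac{24595397}{30606153} - \frac{15401 i \sqrt{415}}{61212306} \approx 0.80361 - 0.0051255 i$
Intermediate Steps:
$A{\left(a,P \right)} = 3 - \left(3 + P\right)^{2}$ ($A{\left(a,P \right)} = 3 - \left(P + 3\right)^{2} = 3 - \left(3 + P\right)^{2}$)
$b{\left(x \right)} = 3 - \left(3 + x\right)^{2}$
$B = 6 i \sqrt{415}$ ($B = \sqrt{-13343 + \left(3 - \left(3 - 43\right)^{2}\right)} = \sqrt{-13343 + \left(3 - \left(-40\right)^{2}\right)} = \sqrt{-13343 + \left(3 - 1600\right)} = \sqrt{-13343 - 1597} = \sqrt{-14940} = 6 i \sqrt{415} \approx 122.23 i$)
$\frac{11070 + \left(6311 - 1980\right)}{B + 19164} = \frac{11070 + \left(6311 - 1980\right)}{6 i \sqrt{415} + 19164} = \frac{11070 + 4331}{19164 + 6 i \sqrt{415}} = \frac{15401}{19164 + 6 i \sqrt{415}}$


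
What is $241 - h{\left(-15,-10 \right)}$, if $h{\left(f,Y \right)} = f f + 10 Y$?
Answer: $116$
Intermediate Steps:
$h{\left(f,Y \right)} = f^{2} + 10 Y$
$241 - h{\left(-15,-10 \right)} = 241 - \left(\left(-15\right)^{2} + 10 \left(-10\right)\right) = 241 - \left(225 - 100\right) = 241 - 125 = 116$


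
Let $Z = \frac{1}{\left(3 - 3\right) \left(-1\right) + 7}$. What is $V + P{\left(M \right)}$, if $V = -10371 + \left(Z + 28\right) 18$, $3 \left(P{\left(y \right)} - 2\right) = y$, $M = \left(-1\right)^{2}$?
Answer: $- \frac{207104}{21} \approx -9862.1$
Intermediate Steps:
$M = 1$
$P{\left(y \right)} = 2 + \frac{y}{3}$
$Z = \frac{1}{7}$ ($Z = \frac{1}{0 \left(-1\right) + 7} = \frac{1}{0 + 7} = \frac{1}{7} \approx 0.14286$)
$V = - \frac{69051}{7}$ ($V = -10371 + \left(\frac{1}{7} + 28\right) 18 = -10371 + \frac{197}{7} \cdot 18 = -10371 + \frac{3546}{7} = - \frac{69051}{7} \approx -9864.4$)
$V + P{\left(M \right)} = - \frac{69051}{7} + \left(2 + \frac{1}{3} \cdot 1\right) = - \frac{69051}{7} + \left(2 + \frac{1}{3}\right) = - \frac{69051}{7} + \frac{7}{3} = - \frac{207104}{21}$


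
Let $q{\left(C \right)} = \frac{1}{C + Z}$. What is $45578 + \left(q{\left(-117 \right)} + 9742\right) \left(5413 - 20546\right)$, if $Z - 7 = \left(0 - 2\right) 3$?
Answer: $- \frac{17096077395}{116} \approx -1.4738 \cdot 10^{8}$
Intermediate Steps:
$Z = 1$ ($Z = 7 + \left(0 - 2\right) 3 = 7 - 6 = 1$)
$q{\left(C \right)} = \frac{1}{1 + C}$ ($q{\left(C \right)} = \frac{1}{C + 1} = \frac{1}{1 + C}$)
$45578 + \left(q{\left(-117 \right)} + 9742\right) \left(5413 - 20546\right) = 45578 + \left(\frac{1}{1 - 117} + 9742\right) \left(5413 - 20546\right) = 45578 + \left(\frac{1}{-116} + 9742\right) \left(-15133\right) = 45578 + \left(- \frac{1}{116} + 9742\right) \left(-15133\right) = 45578 + \frac{1130071}{116} \left(-15133\right) = 45578 - \frac{17101364443}{116} = - \frac{17096077395}{116}$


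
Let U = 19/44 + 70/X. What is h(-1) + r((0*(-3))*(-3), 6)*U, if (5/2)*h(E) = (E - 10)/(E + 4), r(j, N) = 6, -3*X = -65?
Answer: 87983/4290 ≈ 20.509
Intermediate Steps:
X = 65/3 (X = -1/3*(-65) = 65/3 ≈ 21.667)
U = 2095/572 (U = 19/44 + 70/(65/3) = 19*(1/44) + 70*(3/65) = 19/44 + 42/13 = 2095/572 ≈ 3.6626)
h(E) = 2*(-10 + E)/(5*(4 + E)) (h(E) = 2*((E - 10)/(E + 4))/5 = 2*((-10 + E)/(4 + E))/5 = 2*(-10 + E)/(5*(4 + E)))
h(-1) + r((0*(-3))*(-3), 6)*U = 2*(-10 - 1)/(5*(4 - 1)) + 6*(2095/572) = (2/5)*(-11)/3 + 6285/286 = (2/5)*(1/3)*(-11) + 6285/286 = -22/15 + 6285/286 = 87983/4290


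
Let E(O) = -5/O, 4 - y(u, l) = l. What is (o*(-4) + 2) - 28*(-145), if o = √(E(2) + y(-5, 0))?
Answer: 4062 - 2*√6 ≈ 4057.1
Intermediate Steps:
y(u, l) = 4 - l
o = √6/2 (o = √(-5/2 + (4 - 1*0)) = √(-5*½ + (4 + 0)) = √(-5/2 + 4) = √(3/2) = √6/2 ≈ 1.2247)
(o*(-4) + 2) - 28*(-145) = ((√6/2)*(-4) + 2) - 28*(-145) = (-2*√6 + 2) + 4060 = (2 - 2*√6) + 4060 = 4062 - 2*√6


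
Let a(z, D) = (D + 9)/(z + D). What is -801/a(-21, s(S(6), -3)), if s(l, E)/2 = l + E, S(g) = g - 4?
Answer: 18423/7 ≈ 2631.9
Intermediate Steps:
S(g) = -4 + g
s(l, E) = 2*E + 2*l (s(l, E) = 2*(l + E) = 2*(E + l) = 2*E + 2*l)
a(z, D) = (9 + D)/(D + z)
-801/a(-21, s(S(6), -3)) = -801*((2*(-3) + 2*(-4 + 6)) - 21)/(9 + (2*(-3) + 2*(-4 + 6))) = -801*((-6 + 2*2) - 21)/(9 + (-6 + 2*2)) = -801*((-6 + 4) - 21)/(9 + (-6 + 4)) = -801*(-2 - 21)/(9 - 2) = -801/(7/(-23)) = -801/((-1/23*7)) = -801/(-7/23) = -801*(-23/7) = 18423/7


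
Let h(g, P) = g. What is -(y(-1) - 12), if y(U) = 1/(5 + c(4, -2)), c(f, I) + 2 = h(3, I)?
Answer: 71/6 ≈ 11.833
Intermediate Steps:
c(f, I) = 1 (c(f, I) = -2 + 3 = 1)
y(U) = 1/6 (y(U) = 1/(5 + 1) = 1/6)
-(y(-1) - 12) = -(1/6 - 12) = -(-71)/6 = -1*(-71/6) = 71/6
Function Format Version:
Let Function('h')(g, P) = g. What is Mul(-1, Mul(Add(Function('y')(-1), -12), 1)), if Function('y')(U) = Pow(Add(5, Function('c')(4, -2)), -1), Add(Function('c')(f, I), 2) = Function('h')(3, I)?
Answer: Rational(71, 6) ≈ 11.833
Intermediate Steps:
Function('c')(f, I) = 1 (Function('c')(f, I) = Add(-2, 3) = 1)
Function('y')(U) = Rational(1, 6) (Function('y')(U) = Pow(Add(5, 1), -1) = Pow(6, -1) = Rational(1, 6))
Mul(-1, Mul(Add(Function('y')(-1), -12), 1)) = Mul(-1, Mul(Add(Rational(1, 6), -12), 1)) = Mul(-1, Mul(Rational(-71, 6), 1)) = Mul(-1, Rational(-71, 6)) = Rational(71, 6)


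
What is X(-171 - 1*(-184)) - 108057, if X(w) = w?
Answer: -108044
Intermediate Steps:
X(-171 - 1*(-184)) - 108057 = (-171 - 1*(-184)) - 108057 = (-171 + 184) - 108057 = 13 - 108057 = -108044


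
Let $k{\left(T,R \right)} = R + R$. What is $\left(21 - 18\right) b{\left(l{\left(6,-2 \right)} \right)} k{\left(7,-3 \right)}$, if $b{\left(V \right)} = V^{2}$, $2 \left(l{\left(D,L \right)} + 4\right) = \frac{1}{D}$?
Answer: $- \frac{2209}{8} \approx -276.13$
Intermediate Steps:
$k{\left(T,R \right)} = 2 R$
$l{\left(D,L \right)} = -4 + \frac{1}{2 D}$
$\left(21 - 18\right) b{\left(l{\left(6,-2 \right)} \right)} k{\left(7,-3 \right)} = \left(21 - 18\right) \left(-4 + \frac{1}{2 \cdot 6}\right)^{2} \cdot 2 \left(-3\right) = 3 \left(-4 + \frac{1}{2} \cdot \frac{1}{6}\right)^{2} \left(-6\right) = 3 \left(-4 + \frac{1}{12}\right)^{2} \left(-6\right) = 3 \left(- \frac{47}{12}\right)^{2} \left(-6\right) = 3 \cdot \frac{2209}{144} \left(-6\right) = \frac{2209}{48} \left(-6\right) = - \frac{2209}{8}$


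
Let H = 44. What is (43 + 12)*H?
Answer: 2420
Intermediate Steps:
(43 + 12)*H = (43 + 12)*44 = 55*44 = 2420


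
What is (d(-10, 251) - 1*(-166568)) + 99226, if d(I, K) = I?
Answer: 265784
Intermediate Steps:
(d(-10, 251) - 1*(-166568)) + 99226 = (-10 - 1*(-166568)) + 99226 = (-10 + 166568) + 99226 = 166558 + 99226 = 265784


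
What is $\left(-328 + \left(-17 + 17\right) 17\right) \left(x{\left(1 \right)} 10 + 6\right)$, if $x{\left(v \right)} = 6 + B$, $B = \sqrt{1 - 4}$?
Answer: $-21648 - 3280 i \sqrt{3} \approx -21648.0 - 5681.1 i$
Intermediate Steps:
$B = i \sqrt{3}$ ($B = \sqrt{-3} = i \sqrt{3} \approx 1.732 i$)
$x{\left(v \right)} = 6 + i \sqrt{3}$
$\left(-328 + \left(-17 + 17\right) 17\right) \left(x{\left(1 \right)} 10 + 6\right) = \left(-328 + \left(-17 + 17\right) 17\right) \left(\left(6 + i \sqrt{3}\right) 10 + 6\right) = \left(-328 + 0 \cdot 17\right) \left(\left(60 + 10 i \sqrt{3}\right) + 6\right) = \left(-328 + 0\right) \left(66 + 10 i \sqrt{3}\right) = - 328 \left(66 + 10 i \sqrt{3}\right) = -21648 - 3280 i \sqrt{3}$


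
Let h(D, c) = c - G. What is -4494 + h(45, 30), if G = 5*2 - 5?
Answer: -4469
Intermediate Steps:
G = 5 (G = 10 - 5 = 5)
h(D, c) = -5 + c (h(D, c) = c - 1*5 = c - 5 = -5 + c)
-4494 + h(45, 30) = -4494 + (-5 + 30) = -4494 + 25 = -4469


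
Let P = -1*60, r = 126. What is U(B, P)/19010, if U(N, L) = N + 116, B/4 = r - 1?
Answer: 308/9505 ≈ 0.032404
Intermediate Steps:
P = -60
B = 500 (B = 4*(126 - 1) = 4*125 = 500)
U(N, L) = 116 + N
U(B, P)/19010 = (116 + 500)/19010 = 616*(1/19010) = 308/9505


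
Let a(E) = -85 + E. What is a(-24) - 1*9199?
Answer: -9308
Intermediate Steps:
a(-24) - 1*9199 = (-85 - 24) - 1*9199 = -109 - 9199 = -9308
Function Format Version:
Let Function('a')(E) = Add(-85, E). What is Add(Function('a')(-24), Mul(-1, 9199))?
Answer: -9308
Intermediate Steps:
Add(Function('a')(-24), Mul(-1, 9199)) = Add(Add(-85, -24), Mul(-1, 9199)) = Add(-109, -9199) = -9308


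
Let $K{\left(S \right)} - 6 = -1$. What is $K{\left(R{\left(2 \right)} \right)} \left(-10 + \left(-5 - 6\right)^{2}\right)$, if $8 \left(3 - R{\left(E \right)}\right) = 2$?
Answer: $555$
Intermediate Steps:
$R{\left(E \right)} = \frac{11}{4}$ ($R{\left(E \right)} = 3 - \frac{1}{4} = \frac{11}{4}$)
$K{\left(S \right)} = 5$ ($K{\left(S \right)} = 6 - 1 = 5$)
$K{\left(R{\left(2 \right)} \right)} \left(-10 + \left(-5 - 6\right)^{2}\right) = 5 \left(-10 + \left(-5 - 6\right)^{2}\right) = 5 \left(-10 + \left(-11\right)^{2}\right) = 5 \left(-10 + 121\right) = 5 \cdot 111 = 555$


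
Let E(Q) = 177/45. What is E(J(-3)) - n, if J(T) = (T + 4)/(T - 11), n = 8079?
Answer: -121126/15 ≈ -8075.1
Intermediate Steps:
J(T) = (4 + T)/(-11 + T)
E(Q) = 59/15 (E(Q) = 177*(1/45) = 59/15)
E(J(-3)) - n = 59/15 - 1*8079 = 59/15 - 8079 = -121126/15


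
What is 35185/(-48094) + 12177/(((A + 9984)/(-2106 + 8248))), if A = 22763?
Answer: 326895690491/143175838 ≈ 2283.2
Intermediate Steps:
35185/(-48094) + 12177/(((A + 9984)/(-2106 + 8248))) = 35185/(-48094) + 12177/(((22763 + 9984)/(-2106 + 8248))) = 35185*(-1/48094) + 12177/((32747/6142)) = -35185/48094 + 12177/((32747*(1/6142))) = -35185/48094 + 12177/(32747/6142) = -35185/48094 + 12177*(6142/32747) = -35185/48094 + 6799194/2977 = 326895690491/143175838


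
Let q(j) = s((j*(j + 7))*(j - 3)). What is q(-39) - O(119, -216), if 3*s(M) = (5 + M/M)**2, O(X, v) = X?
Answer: -107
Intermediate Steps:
s(M) = 12 (s(M) = (5 + M/M)**2/3 = (5 + 1)**2/3 = (1/3)*6**2 = (1/3)*36 = 12)
q(j) = 12
q(-39) - O(119, -216) = 12 - 1*119 = 12 - 119 = -107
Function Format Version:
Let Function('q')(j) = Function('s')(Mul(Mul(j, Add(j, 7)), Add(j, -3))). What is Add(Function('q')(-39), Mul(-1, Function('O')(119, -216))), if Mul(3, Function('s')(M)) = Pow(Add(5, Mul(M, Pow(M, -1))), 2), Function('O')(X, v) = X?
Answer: -107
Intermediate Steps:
Function('s')(M) = 12 (Function('s')(M) = Mul(Rational(1, 3), Pow(Add(5, Mul(M, Pow(M, -1))), 2)) = Mul(Rational(1, 3), Pow(Add(5, 1), 2)) = Mul(Rational(1, 3), Pow(6, 2)) = Mul(Rational(1, 3), 36) = 12)
Function('q')(j) = 12
Add(Function('q')(-39), Mul(-1, Function('O')(119, -216))) = Add(12, Mul(-1, 119)) = Add(12, -119) = -107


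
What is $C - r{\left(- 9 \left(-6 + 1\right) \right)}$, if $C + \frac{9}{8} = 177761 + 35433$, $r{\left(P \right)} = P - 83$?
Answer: $\frac{1705847}{8} \approx 2.1323 \cdot 10^{5}$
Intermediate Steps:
$r{\left(P \right)} = -83 + P$ ($r{\left(P \right)} = P - 83 = -83 + P$)
$C = \frac{1705543}{8}$ ($C = - \frac{9}{8} + \left(177761 + 35433\right) = - \frac{9}{8} + 213194 = \frac{1705543}{8} \approx 2.1319 \cdot 10^{5}$)
$C - r{\left(- 9 \left(-6 + 1\right) \right)} = \frac{1705543}{8} - \left(-83 - 9 \left(-6 + 1\right)\right) = \frac{1705543}{8} - \left(-83 - -45\right) = \frac{1705543}{8} - \left(-83 + 45\right) = \frac{1705543}{8} - -38 = \frac{1705543}{8} + 38 = \frac{1705847}{8}$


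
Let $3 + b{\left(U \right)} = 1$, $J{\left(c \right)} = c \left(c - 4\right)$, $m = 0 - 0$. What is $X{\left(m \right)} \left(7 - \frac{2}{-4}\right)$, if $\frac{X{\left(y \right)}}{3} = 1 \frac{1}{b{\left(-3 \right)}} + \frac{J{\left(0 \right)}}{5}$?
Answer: $- \frac{45}{4} \approx -11.25$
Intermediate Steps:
$m = 0$ ($m = 0 + 0 = 0$)
$J{\left(c \right)} = c \left(-4 + c\right)$
$b{\left(U \right)} = -2$ ($b{\left(U \right)} = -3 + 1 = -2$)
$X{\left(y \right)} = - \frac{3}{2}$ ($X{\left(y \right)} = 3 \left(1 \frac{1}{-2} + \frac{0 \left(-4 + 0\right)}{5}\right) = 3 \left(1 \left(- \frac{1}{2}\right) + 0 \left(-4\right) \frac{1}{5}\right) = 3 \left(- \frac{1}{2} + 0 \cdot \frac{1}{5}\right) = 3 \left(- \frac{1}{2} + 0\right) = 3 \left(- \frac{1}{2}\right) = - \frac{3}{2}$)
$X{\left(m \right)} \left(7 - \frac{2}{-4}\right) = - \frac{3 \left(7 - \frac{2}{-4}\right)}{2} = - \frac{3 \left(7 - - \frac{1}{2}\right)}{2} = - \frac{3 \left(7 + \frac{1}{2}\right)}{2} = \left(- \frac{3}{2}\right) \frac{15}{2} = - \frac{45}{4}$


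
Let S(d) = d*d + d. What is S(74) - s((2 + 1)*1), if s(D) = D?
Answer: 5547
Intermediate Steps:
S(d) = d + d² (S(d) = d² + d = d + d²)
S(74) - s((2 + 1)*1) = 74*(1 + 74) - (2 + 1) = 74*75 - 3 = 5550 - 1*3 = 5550 - 3 = 5547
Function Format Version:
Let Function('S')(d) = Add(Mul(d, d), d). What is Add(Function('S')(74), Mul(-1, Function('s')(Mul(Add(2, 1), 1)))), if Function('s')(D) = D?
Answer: 5547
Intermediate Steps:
Function('S')(d) = Add(d, Pow(d, 2)) (Function('S')(d) = Add(Pow(d, 2), d) = Add(d, Pow(d, 2)))
Add(Function('S')(74), Mul(-1, Function('s')(Mul(Add(2, 1), 1)))) = Add(Mul(74, Add(1, 74)), Mul(-1, Mul(Add(2, 1), 1))) = Add(Mul(74, 75), Mul(-1, Mul(3, 1))) = Add(5550, Mul(-1, 3)) = Add(5550, -3) = 5547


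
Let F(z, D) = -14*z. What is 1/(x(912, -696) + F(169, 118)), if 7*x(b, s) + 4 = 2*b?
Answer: -1/2106 ≈ -0.00047483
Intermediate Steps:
x(b, s) = -4/7 + 2*b/7 (x(b, s) = -4/7 + (2*b)/7 = -4/7 + 2*b/7)
1/(x(912, -696) + F(169, 118)) = 1/((-4/7 + (2/7)*912) - 14*169) = 1/((-4/7 + 1824/7) - 2366) = 1/(260 - 2366) = 1/(-2106) = -1/2106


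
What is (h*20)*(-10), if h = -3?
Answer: 600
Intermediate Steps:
(h*20)*(-10) = -3*20*(-10) = -60*(-10) = 600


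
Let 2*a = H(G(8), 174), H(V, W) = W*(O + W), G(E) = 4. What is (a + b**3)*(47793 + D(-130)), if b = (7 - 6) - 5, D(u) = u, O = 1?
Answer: 722618743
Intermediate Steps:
H(V, W) = W*(1 + W)
b = -4 (b = 1 - 5 = -4)
a = 15225 (a = (174*(1 + 174))/2 = (174*175)/2 = (1/2)*30450 = 15225)
(a + b**3)*(47793 + D(-130)) = (15225 + (-4)**3)*(47793 - 130) = (15225 - 64)*47663 = 15161*47663 = 722618743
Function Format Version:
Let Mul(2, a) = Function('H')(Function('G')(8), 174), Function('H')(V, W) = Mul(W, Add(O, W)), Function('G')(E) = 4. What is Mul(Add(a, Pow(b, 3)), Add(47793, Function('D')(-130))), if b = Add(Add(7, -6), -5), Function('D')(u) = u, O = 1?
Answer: 722618743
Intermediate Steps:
Function('H')(V, W) = Mul(W, Add(1, W))
b = -4 (b = Add(1, -5) = -4)
a = 15225 (a = Mul(Rational(1, 2), Mul(174, Add(1, 174))) = Mul(Rational(1, 2), Mul(174, 175)) = Mul(Rational(1, 2), 30450) = 15225)
Mul(Add(a, Pow(b, 3)), Add(47793, Function('D')(-130))) = Mul(Add(15225, Pow(-4, 3)), Add(47793, -130)) = Mul(Add(15225, -64), 47663) = Mul(15161, 47663) = 722618743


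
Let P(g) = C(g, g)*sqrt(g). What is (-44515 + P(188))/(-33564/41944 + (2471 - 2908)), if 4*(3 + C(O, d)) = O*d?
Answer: 466784290/4590773 - 16840516*sqrt(47)/417343 ≈ -174.96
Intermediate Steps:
C(O, d) = -3 + O*d/4 (C(O, d) = -3 + (O*d)/4 = -3 + O*d/4)
P(g) = sqrt(g)*(-3 + g**2/4) (P(g) = (-3 + g*g/4)*sqrt(g) = (-3 + g**2/4)*sqrt(g) = sqrt(g)*(-3 + g**2/4))
(-44515 + P(188))/(-33564/41944 + (2471 - 2908)) = (-44515 + sqrt(188)*(-12 + 188**2)/4)/(-33564/41944 + (2471 - 2908)) = (-44515 + (2*sqrt(47))*(-12 + 35344)/4)/(-33564*1/41944 - 437) = (-44515 + (1/4)*(2*sqrt(47))*35332)/(-8391/10486 - 437) = (-44515 + 17666*sqrt(47))/(-4590773/10486) = (-44515 + 17666*sqrt(47))*(-10486/4590773) = 466784290/4590773 - 16840516*sqrt(47)/417343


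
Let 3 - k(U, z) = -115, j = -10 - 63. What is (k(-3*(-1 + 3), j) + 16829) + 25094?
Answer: 42041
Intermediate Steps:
j = -73
k(U, z) = 118 (k(U, z) = 3 - 1*(-115) = 3 + 115 = 118)
(k(-3*(-1 + 3), j) + 16829) + 25094 = (118 + 16829) + 25094 = 16947 + 25094 = 42041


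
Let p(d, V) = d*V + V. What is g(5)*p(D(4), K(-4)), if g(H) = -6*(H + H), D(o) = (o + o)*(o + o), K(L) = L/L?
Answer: -3900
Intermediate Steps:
K(L) = 1
D(o) = 4*o² (D(o) = (2*o)*(2*o) = 4*o²)
p(d, V) = V + V*d (p(d, V) = V*d + V = V + V*d)
g(H) = -12*H
g(5)*p(D(4), K(-4)) = (-12*5)*(1*(1 + 4*4²)) = -60*(1 + 4*16) = -60*(1 + 64) = -60*65 = -3900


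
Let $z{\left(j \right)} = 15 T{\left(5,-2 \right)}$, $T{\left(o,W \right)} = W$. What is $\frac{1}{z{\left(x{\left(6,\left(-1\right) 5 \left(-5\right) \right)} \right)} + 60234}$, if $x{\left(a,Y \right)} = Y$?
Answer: $\frac{1}{60204} \approx 1.661 \cdot 10^{-5}$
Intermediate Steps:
$z{\left(j \right)} = -30$ ($z{\left(j \right)} = 15 \left(-2\right) = -30$)
$\frac{1}{z{\left(x{\left(6,\left(-1\right) 5 \left(-5\right) \right)} \right)} + 60234} = \frac{1}{-30 + 60234} = \frac{1}{60204}$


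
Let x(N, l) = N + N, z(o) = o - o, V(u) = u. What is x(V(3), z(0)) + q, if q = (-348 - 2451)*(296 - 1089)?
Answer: 2219613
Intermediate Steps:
z(o) = 0
q = 2219607 (q = -2799*(-793) = 2219607)
x(N, l) = 2*N
x(V(3), z(0)) + q = 2*3 + 2219607 = 6 + 2219607 = 2219613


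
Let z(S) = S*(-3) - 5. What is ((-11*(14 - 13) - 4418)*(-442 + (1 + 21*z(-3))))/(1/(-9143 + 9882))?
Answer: 1168472067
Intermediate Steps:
z(S) = -5 - 3*S (z(S) = -3*S - 5 = -5 - 3*S)
((-11*(14 - 13) - 4418)*(-442 + (1 + 21*z(-3))))/(1/(-9143 + 9882)) = ((-11*(14 - 13) - 4418)*(-442 + (1 + 21*(-5 - 3*(-3)))))/(1/(-9143 + 9882)) = ((-11*1 - 4418)*(-442 + (1 + 21*(-5 + 9))))/(1/739) = ((-11 - 4418)*(-442 + (1 + 21*4)))/(1/739) = -4429*(-442 + (1 + 84))*739 = -4429*(-442 + 85)*739 = -4429*(-357)*739 = 1581153*739 = 1168472067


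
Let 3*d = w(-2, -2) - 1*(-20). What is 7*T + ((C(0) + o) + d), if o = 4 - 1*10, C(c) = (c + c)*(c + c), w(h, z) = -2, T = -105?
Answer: -735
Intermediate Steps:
C(c) = 4*c**2 (C(c) = (2*c)*(2*c) = 4*c**2)
d = 6 (d = (-2 - 1*(-20))/3 = (-2 + 20)/3 = (1/3)*18 = 6)
o = -6 (o = 4 - 10 = -6)
7*T + ((C(0) + o) + d) = 7*(-105) + ((4*0**2 - 6) + 6) = -735 + ((4*0 - 6) + 6) = -735 + ((0 - 6) + 6) = -735 + (-6 + 6) = -735 + 0 = -735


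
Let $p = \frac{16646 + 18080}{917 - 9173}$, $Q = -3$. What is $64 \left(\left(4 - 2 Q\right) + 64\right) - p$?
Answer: $\frac{19567571}{4128} \approx 4740.2$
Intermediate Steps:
$p = - \frac{17363}{4128}$ ($p = \frac{34726}{-8256} = 34726 \left(- \frac{1}{8256}\right) = - \frac{17363}{4128} \approx -4.2062$)
$64 \left(\left(4 - 2 Q\right) + 64\right) - p = 64 \left(\left(4 - -6\right) + 64\right) - - \frac{17363}{4128} = 64 \left(\left(4 + 6\right) + 64\right) + \frac{17363}{4128} = 64 \left(10 + 64\right) + \frac{17363}{4128} = 64 \cdot 74 + \frac{17363}{4128} = 4736 + \frac{17363}{4128} = \frac{19567571}{4128}$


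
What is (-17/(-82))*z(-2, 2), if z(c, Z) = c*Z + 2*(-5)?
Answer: -119/41 ≈ -2.9024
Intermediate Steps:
z(c, Z) = -10 + Z*c (z(c, Z) = Z*c - 10 = -10 + Z*c)
(-17/(-82))*z(-2, 2) = (-17/(-82))*(-10 + 2*(-2)) = (-17*(-1/82))*(-10 - 4) = (17/82)*(-14) = -119/41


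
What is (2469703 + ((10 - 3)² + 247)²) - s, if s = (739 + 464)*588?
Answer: 1849955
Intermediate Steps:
s = 707364 (s = 1203*588 = 707364)
(2469703 + ((10 - 3)² + 247)²) - s = (2469703 + ((10 - 3)² + 247)²) - 1*707364 = (2469703 + (7² + 247)²) - 707364 = (2469703 + (49 + 247)²) - 707364 = (2469703 + 296²) - 707364 = (2469703 + 87616) - 707364 = 2557319 - 707364 = 1849955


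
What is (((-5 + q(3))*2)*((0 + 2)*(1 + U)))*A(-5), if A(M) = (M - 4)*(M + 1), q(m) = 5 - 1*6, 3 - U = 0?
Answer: -3456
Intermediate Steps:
U = 3 (U = 3 - 1*0 = 3 + 0 = 3)
q(m) = -1 (q(m) = 5 - 6 = -1)
A(M) = (1 + M)*(-4 + M) (A(M) = (-4 + M)*(1 + M) = (1 + M)*(-4 + M))
(((-5 + q(3))*2)*((0 + 2)*(1 + U)))*A(-5) = (((-5 - 1)*2)*((0 + 2)*(1 + 3)))*(-4 + (-5)² - 3*(-5)) = ((-6*2)*(2*4))*(-4 + 25 + 15) = -12*8*36 = -96*36 = -3456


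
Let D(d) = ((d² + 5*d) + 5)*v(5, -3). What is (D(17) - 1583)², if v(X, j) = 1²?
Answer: 1449616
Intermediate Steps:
v(X, j) = 1
D(d) = 5 + d² + 5*d (D(d) = ((d² + 5*d) + 5)*1 = (5 + d² + 5*d)*1 = 5 + d² + 5*d)
(D(17) - 1583)² = ((5 + 17² + 5*17) - 1583)² = ((5 + 289 + 85) - 1583)² = (379 - 1583)² = (-1204)² = 1449616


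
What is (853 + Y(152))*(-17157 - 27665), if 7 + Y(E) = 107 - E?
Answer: -35902422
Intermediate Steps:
Y(E) = 100 - E (Y(E) = -7 + (107 - E) = 100 - E)
(853 + Y(152))*(-17157 - 27665) = (853 + (100 - 1*152))*(-17157 - 27665) = (853 + (100 - 152))*(-44822) = (853 - 52)*(-44822) = 801*(-44822) = -35902422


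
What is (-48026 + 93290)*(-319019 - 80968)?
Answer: -18105011568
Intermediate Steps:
(-48026 + 93290)*(-319019 - 80968) = 45264*(-399987) = -18105011568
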